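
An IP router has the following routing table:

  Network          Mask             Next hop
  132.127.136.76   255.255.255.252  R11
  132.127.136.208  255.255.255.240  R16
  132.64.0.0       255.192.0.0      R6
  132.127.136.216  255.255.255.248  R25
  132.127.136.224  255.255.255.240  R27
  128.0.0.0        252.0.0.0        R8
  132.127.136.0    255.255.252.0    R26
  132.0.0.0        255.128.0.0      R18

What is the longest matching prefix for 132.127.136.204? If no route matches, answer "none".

132.127.136.0/22

Entries matching 132.127.136.204:
  132.0.0.0/9 (132.0.0.0 - 132.127.255.255)
  132.64.0.0/10 (132.64.0.0 - 132.127.255.255)
  132.127.136.0/22 (132.127.136.0 - 132.127.139.255)
Most specific is 132.127.136.0/22.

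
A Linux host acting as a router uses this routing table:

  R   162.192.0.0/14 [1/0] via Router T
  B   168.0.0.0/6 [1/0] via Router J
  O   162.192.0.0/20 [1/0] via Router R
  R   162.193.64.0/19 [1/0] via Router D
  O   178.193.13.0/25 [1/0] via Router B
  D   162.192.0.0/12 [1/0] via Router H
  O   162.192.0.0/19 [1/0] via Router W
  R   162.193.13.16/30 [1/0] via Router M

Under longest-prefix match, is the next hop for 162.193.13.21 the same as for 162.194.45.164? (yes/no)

yes

162.193.13.21: longest match 162.192.0.0/14 -> Router T
162.194.45.164: longest match 162.192.0.0/14 -> Router T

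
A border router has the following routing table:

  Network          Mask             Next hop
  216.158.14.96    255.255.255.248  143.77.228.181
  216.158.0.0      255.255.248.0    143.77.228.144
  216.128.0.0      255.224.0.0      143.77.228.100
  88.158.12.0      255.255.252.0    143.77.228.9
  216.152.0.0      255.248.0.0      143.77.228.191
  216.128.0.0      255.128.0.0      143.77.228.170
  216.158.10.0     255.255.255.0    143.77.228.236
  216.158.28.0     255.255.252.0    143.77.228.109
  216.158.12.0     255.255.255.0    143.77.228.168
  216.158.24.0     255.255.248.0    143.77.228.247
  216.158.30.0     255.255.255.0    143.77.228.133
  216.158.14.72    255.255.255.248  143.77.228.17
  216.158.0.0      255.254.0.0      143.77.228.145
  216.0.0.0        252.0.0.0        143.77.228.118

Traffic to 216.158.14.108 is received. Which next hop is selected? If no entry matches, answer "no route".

143.77.228.145

Routes whose prefix contains 216.158.14.108:
  216.0.0.0/6 (216.0.0.0 - 219.255.255.255) -> 143.77.228.118
  216.128.0.0/9 (216.128.0.0 - 216.255.255.255) -> 143.77.228.170
  216.128.0.0/11 (216.128.0.0 - 216.159.255.255) -> 143.77.228.100
  216.152.0.0/13 (216.152.0.0 - 216.159.255.255) -> 143.77.228.191
  216.158.0.0/15 (216.158.0.0 - 216.159.255.255) -> 143.77.228.145
More-specific entries that do NOT match:
  216.158.14.96/29 (216.158.14.96 - 216.158.14.103) does not contain 216.158.14.108
  216.158.14.72/29 (216.158.14.72 - 216.158.14.79) does not contain 216.158.14.108
  216.158.10.0/24 (216.158.10.0 - 216.158.10.255) does not contain 216.158.14.108
  216.158.12.0/24 (216.158.12.0 - 216.158.12.255) does not contain 216.158.14.108
  216.158.30.0/24 (216.158.30.0 - 216.158.30.255) does not contain 216.158.14.108
  88.158.12.0/22 (88.158.12.0 - 88.158.15.255) does not contain 216.158.14.108
  216.158.28.0/22 (216.158.28.0 - 216.158.31.255) does not contain 216.158.14.108
  216.158.0.0/21 (216.158.0.0 - 216.158.7.255) does not contain 216.158.14.108
  216.158.24.0/21 (216.158.24.0 - 216.158.31.255) does not contain 216.158.14.108
Longest matching prefix is /15 -> next hop 143.77.228.145.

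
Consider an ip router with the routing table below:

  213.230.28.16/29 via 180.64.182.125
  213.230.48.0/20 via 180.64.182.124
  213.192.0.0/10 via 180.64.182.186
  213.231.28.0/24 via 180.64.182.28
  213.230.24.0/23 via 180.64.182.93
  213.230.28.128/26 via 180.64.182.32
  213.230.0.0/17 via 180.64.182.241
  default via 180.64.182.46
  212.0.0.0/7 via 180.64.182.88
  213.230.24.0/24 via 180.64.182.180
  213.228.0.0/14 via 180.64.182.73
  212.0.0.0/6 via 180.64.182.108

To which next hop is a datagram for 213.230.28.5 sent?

Routes whose prefix contains 213.230.28.5:
  0.0.0.0/0 (default, matches everything) -> 180.64.182.46
  212.0.0.0/6 (212.0.0.0 - 215.255.255.255) -> 180.64.182.108
  212.0.0.0/7 (212.0.0.0 - 213.255.255.255) -> 180.64.182.88
  213.192.0.0/10 (213.192.0.0 - 213.255.255.255) -> 180.64.182.186
  213.228.0.0/14 (213.228.0.0 - 213.231.255.255) -> 180.64.182.73
  213.230.0.0/17 (213.230.0.0 - 213.230.127.255) -> 180.64.182.241
More-specific entries that do NOT match:
  213.230.28.16/29 (213.230.28.16 - 213.230.28.23) does not contain 213.230.28.5
  213.230.28.128/26 (213.230.28.128 - 213.230.28.191) does not contain 213.230.28.5
  213.231.28.0/24 (213.231.28.0 - 213.231.28.255) does not contain 213.230.28.5
  213.230.24.0/24 (213.230.24.0 - 213.230.24.255) does not contain 213.230.28.5
  213.230.24.0/23 (213.230.24.0 - 213.230.25.255) does not contain 213.230.28.5
  213.230.48.0/20 (213.230.48.0 - 213.230.63.255) does not contain 213.230.28.5
Longest matching prefix is /17 -> next hop 180.64.182.241.

180.64.182.241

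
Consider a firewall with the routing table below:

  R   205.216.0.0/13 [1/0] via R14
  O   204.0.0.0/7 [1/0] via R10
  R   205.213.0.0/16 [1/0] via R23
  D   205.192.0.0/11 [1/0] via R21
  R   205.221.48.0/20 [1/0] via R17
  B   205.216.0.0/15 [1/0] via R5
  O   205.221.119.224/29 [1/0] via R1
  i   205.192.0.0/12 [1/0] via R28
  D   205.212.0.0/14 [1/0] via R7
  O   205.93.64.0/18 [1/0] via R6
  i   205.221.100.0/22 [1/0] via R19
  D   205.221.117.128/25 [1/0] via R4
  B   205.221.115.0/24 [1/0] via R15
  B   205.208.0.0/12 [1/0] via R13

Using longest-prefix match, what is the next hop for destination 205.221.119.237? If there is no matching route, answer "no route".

Routes whose prefix contains 205.221.119.237:
  204.0.0.0/7 (204.0.0.0 - 205.255.255.255) -> R10
  205.192.0.0/11 (205.192.0.0 - 205.223.255.255) -> R21
  205.208.0.0/12 (205.208.0.0 - 205.223.255.255) -> R13
  205.216.0.0/13 (205.216.0.0 - 205.223.255.255) -> R14
More-specific entries that do NOT match:
  205.221.119.224/29 (205.221.119.224 - 205.221.119.231) does not contain 205.221.119.237
  205.221.117.128/25 (205.221.117.128 - 205.221.117.255) does not contain 205.221.119.237
  205.221.115.0/24 (205.221.115.0 - 205.221.115.255) does not contain 205.221.119.237
  205.221.100.0/22 (205.221.100.0 - 205.221.103.255) does not contain 205.221.119.237
  205.221.48.0/20 (205.221.48.0 - 205.221.63.255) does not contain 205.221.119.237
  205.93.64.0/18 (205.93.64.0 - 205.93.127.255) does not contain 205.221.119.237
  205.213.0.0/16 (205.213.0.0 - 205.213.255.255) does not contain 205.221.119.237
  205.216.0.0/15 (205.216.0.0 - 205.217.255.255) does not contain 205.221.119.237
  205.212.0.0/14 (205.212.0.0 - 205.215.255.255) does not contain 205.221.119.237
Longest matching prefix is /13 -> next hop R14.

R14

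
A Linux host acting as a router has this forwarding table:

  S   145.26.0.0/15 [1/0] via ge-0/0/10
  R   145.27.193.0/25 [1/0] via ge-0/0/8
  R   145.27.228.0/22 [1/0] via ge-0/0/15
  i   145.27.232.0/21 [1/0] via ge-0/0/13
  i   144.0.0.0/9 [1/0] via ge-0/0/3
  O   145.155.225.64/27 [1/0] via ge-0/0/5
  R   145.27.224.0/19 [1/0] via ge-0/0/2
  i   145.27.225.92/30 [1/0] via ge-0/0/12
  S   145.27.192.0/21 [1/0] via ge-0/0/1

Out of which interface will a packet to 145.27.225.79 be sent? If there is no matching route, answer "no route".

ge-0/0/2

Routes whose prefix contains 145.27.225.79:
  145.26.0.0/15 (145.26.0.0 - 145.27.255.255) -> ge-0/0/10
  145.27.224.0/19 (145.27.224.0 - 145.27.255.255) -> ge-0/0/2
More-specific entries that do NOT match:
  145.27.225.92/30 (145.27.225.92 - 145.27.225.95) does not contain 145.27.225.79
  145.155.225.64/27 (145.155.225.64 - 145.155.225.95) does not contain 145.27.225.79
  145.27.193.0/25 (145.27.193.0 - 145.27.193.127) does not contain 145.27.225.79
  145.27.228.0/22 (145.27.228.0 - 145.27.231.255) does not contain 145.27.225.79
  145.27.232.0/21 (145.27.232.0 - 145.27.239.255) does not contain 145.27.225.79
  145.27.192.0/21 (145.27.192.0 - 145.27.199.255) does not contain 145.27.225.79
Longest matching prefix is /19 -> interface ge-0/0/2.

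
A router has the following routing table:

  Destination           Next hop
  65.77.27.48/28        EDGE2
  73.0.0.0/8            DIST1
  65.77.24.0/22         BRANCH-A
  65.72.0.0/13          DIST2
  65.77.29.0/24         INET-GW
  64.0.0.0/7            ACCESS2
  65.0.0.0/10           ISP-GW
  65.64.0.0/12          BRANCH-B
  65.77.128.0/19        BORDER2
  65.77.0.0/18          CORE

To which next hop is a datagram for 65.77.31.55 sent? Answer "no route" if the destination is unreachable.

CORE

Routes whose prefix contains 65.77.31.55:
  64.0.0.0/7 (64.0.0.0 - 65.255.255.255) -> ACCESS2
  65.64.0.0/12 (65.64.0.0 - 65.79.255.255) -> BRANCH-B
  65.72.0.0/13 (65.72.0.0 - 65.79.255.255) -> DIST2
  65.77.0.0/18 (65.77.0.0 - 65.77.63.255) -> CORE
More-specific entries that do NOT match:
  65.77.27.48/28 (65.77.27.48 - 65.77.27.63) does not contain 65.77.31.55
  65.77.29.0/24 (65.77.29.0 - 65.77.29.255) does not contain 65.77.31.55
  65.77.24.0/22 (65.77.24.0 - 65.77.27.255) does not contain 65.77.31.55
  65.77.128.0/19 (65.77.128.0 - 65.77.159.255) does not contain 65.77.31.55
Longest matching prefix is /18 -> next hop CORE.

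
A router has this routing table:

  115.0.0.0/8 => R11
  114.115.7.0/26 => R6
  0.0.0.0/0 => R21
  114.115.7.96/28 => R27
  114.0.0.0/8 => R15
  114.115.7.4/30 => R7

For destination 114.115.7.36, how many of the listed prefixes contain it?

3

Prefixes containing 114.115.7.36:
  0.0.0.0/0 (default, matches everything)
  114.0.0.0/8 (114.0.0.0 - 114.255.255.255)
  114.115.7.0/26 (114.115.7.0 - 114.115.7.63)
Total matching entries: 3.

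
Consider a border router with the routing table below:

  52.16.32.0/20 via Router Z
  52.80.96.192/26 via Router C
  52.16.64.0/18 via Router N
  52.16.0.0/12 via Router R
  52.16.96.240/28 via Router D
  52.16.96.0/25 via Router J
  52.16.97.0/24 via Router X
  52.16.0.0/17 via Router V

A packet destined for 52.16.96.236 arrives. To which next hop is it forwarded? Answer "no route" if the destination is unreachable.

Routes whose prefix contains 52.16.96.236:
  52.16.0.0/12 (52.16.0.0 - 52.31.255.255) -> Router R
  52.16.0.0/17 (52.16.0.0 - 52.16.127.255) -> Router V
  52.16.64.0/18 (52.16.64.0 - 52.16.127.255) -> Router N
More-specific entries that do NOT match:
  52.16.96.240/28 (52.16.96.240 - 52.16.96.255) does not contain 52.16.96.236
  52.80.96.192/26 (52.80.96.192 - 52.80.96.255) does not contain 52.16.96.236
  52.16.96.0/25 (52.16.96.0 - 52.16.96.127) does not contain 52.16.96.236
  52.16.97.0/24 (52.16.97.0 - 52.16.97.255) does not contain 52.16.96.236
  52.16.32.0/20 (52.16.32.0 - 52.16.47.255) does not contain 52.16.96.236
Longest matching prefix is /18 -> next hop Router N.

Router N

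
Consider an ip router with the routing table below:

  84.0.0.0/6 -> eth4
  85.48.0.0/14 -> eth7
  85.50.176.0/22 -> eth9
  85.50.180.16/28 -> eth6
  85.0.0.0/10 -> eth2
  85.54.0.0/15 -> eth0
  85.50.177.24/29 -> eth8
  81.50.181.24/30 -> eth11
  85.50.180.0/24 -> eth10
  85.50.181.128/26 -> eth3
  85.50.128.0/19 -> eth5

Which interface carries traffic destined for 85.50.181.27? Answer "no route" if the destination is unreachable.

Routes whose prefix contains 85.50.181.27:
  84.0.0.0/6 (84.0.0.0 - 87.255.255.255) -> eth4
  85.0.0.0/10 (85.0.0.0 - 85.63.255.255) -> eth2
  85.48.0.0/14 (85.48.0.0 - 85.51.255.255) -> eth7
More-specific entries that do NOT match:
  81.50.181.24/30 (81.50.181.24 - 81.50.181.27) does not contain 85.50.181.27
  85.50.177.24/29 (85.50.177.24 - 85.50.177.31) does not contain 85.50.181.27
  85.50.180.16/28 (85.50.180.16 - 85.50.180.31) does not contain 85.50.181.27
  85.50.181.128/26 (85.50.181.128 - 85.50.181.191) does not contain 85.50.181.27
  85.50.180.0/24 (85.50.180.0 - 85.50.180.255) does not contain 85.50.181.27
  85.50.176.0/22 (85.50.176.0 - 85.50.179.255) does not contain 85.50.181.27
  85.50.128.0/19 (85.50.128.0 - 85.50.159.255) does not contain 85.50.181.27
  85.54.0.0/15 (85.54.0.0 - 85.55.255.255) does not contain 85.50.181.27
Longest matching prefix is /14 -> interface eth7.

eth7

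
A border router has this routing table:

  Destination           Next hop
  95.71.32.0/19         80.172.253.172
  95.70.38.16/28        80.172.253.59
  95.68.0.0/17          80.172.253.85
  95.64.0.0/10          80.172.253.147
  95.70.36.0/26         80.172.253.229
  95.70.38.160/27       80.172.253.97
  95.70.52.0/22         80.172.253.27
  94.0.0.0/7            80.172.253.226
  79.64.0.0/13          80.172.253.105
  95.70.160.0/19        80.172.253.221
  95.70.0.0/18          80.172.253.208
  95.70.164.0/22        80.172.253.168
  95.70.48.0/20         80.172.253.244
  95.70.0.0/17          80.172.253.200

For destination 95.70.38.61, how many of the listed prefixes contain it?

4

Prefixes containing 95.70.38.61:
  94.0.0.0/7 (94.0.0.0 - 95.255.255.255)
  95.64.0.0/10 (95.64.0.0 - 95.127.255.255)
  95.70.0.0/17 (95.70.0.0 - 95.70.127.255)
  95.70.0.0/18 (95.70.0.0 - 95.70.63.255)
Total matching entries: 4.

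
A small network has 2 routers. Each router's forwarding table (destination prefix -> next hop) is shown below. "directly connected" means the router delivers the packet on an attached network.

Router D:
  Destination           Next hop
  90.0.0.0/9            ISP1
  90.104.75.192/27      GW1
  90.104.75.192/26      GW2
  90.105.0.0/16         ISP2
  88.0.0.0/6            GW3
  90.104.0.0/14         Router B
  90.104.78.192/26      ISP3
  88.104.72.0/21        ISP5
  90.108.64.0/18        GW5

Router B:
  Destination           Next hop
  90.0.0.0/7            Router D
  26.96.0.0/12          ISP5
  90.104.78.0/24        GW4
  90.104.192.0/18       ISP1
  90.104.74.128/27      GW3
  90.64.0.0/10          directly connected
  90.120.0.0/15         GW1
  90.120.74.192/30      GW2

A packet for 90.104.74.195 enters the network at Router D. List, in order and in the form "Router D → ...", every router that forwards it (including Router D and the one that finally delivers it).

At Router D: longest match for 90.104.74.195 is 90.104.0.0/14 -> Router B
At Router B: longest match for 90.104.74.195 is 90.64.0.0/10 -> directly connected

Router D → Router B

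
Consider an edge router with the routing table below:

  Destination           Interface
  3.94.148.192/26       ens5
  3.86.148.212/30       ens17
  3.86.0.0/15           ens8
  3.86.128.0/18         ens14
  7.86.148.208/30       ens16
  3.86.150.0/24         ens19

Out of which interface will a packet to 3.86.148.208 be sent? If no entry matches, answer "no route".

Routes whose prefix contains 3.86.148.208:
  3.86.0.0/15 (3.86.0.0 - 3.87.255.255) -> ens8
  3.86.128.0/18 (3.86.128.0 - 3.86.191.255) -> ens14
More-specific entries that do NOT match:
  3.86.148.212/30 (3.86.148.212 - 3.86.148.215) does not contain 3.86.148.208
  7.86.148.208/30 (7.86.148.208 - 7.86.148.211) does not contain 3.86.148.208
  3.94.148.192/26 (3.94.148.192 - 3.94.148.255) does not contain 3.86.148.208
  3.86.150.0/24 (3.86.150.0 - 3.86.150.255) does not contain 3.86.148.208
Longest matching prefix is /18 -> interface ens14.

ens14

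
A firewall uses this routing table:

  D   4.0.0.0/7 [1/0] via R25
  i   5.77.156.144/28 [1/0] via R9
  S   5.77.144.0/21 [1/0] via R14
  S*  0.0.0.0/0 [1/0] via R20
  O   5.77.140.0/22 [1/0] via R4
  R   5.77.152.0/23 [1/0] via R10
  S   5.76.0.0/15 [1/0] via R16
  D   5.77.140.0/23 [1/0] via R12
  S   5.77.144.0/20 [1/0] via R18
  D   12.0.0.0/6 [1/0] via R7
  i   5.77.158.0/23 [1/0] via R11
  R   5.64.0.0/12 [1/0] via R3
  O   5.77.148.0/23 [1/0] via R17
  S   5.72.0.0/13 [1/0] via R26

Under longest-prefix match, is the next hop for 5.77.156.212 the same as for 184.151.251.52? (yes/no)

5.77.156.212: longest match 5.77.144.0/20 -> R18
184.151.251.52: longest match 0.0.0.0/0 -> R20

no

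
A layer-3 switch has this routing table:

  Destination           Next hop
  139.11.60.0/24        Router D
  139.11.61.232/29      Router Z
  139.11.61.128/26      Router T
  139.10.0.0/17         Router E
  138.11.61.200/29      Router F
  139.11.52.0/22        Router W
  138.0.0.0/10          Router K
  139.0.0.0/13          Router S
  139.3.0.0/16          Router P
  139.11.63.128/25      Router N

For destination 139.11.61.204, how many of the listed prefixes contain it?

0

No listed prefix contains 139.11.61.204.
Total matching entries: 0.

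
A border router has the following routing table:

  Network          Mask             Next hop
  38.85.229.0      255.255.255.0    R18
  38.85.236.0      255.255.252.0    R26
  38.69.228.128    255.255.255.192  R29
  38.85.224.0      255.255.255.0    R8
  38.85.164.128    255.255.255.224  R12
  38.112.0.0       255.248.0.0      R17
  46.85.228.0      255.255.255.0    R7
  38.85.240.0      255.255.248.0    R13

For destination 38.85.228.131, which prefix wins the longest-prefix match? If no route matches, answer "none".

none

38.85.228.131 is outside every listed prefix and there is no default route.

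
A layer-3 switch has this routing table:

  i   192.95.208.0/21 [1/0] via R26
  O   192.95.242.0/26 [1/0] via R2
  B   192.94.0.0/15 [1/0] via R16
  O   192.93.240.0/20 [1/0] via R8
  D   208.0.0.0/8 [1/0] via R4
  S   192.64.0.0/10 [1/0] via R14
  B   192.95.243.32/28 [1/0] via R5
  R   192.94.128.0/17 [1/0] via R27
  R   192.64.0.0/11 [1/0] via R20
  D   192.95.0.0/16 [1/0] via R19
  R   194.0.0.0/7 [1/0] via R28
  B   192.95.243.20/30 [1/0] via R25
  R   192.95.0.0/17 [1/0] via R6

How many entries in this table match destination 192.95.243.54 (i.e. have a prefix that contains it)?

Prefixes containing 192.95.243.54:
  192.64.0.0/10 (192.64.0.0 - 192.127.255.255)
  192.64.0.0/11 (192.64.0.0 - 192.95.255.255)
  192.94.0.0/15 (192.94.0.0 - 192.95.255.255)
  192.95.0.0/16 (192.95.0.0 - 192.95.255.255)
Total matching entries: 4.

4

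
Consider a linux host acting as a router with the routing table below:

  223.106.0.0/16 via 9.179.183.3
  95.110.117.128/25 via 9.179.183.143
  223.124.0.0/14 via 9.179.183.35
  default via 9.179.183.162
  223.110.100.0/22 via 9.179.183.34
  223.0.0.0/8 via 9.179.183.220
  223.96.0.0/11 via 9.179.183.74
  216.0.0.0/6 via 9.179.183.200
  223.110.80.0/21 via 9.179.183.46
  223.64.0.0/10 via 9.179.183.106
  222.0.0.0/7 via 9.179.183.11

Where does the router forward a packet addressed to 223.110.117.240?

Routes whose prefix contains 223.110.117.240:
  0.0.0.0/0 (default, matches everything) -> 9.179.183.162
  222.0.0.0/7 (222.0.0.0 - 223.255.255.255) -> 9.179.183.11
  223.0.0.0/8 (223.0.0.0 - 223.255.255.255) -> 9.179.183.220
  223.64.0.0/10 (223.64.0.0 - 223.127.255.255) -> 9.179.183.106
  223.96.0.0/11 (223.96.0.0 - 223.127.255.255) -> 9.179.183.74
More-specific entries that do NOT match:
  95.110.117.128/25 (95.110.117.128 - 95.110.117.255) does not contain 223.110.117.240
  223.110.100.0/22 (223.110.100.0 - 223.110.103.255) does not contain 223.110.117.240
  223.110.80.0/21 (223.110.80.0 - 223.110.87.255) does not contain 223.110.117.240
  223.106.0.0/16 (223.106.0.0 - 223.106.255.255) does not contain 223.110.117.240
  223.124.0.0/14 (223.124.0.0 - 223.127.255.255) does not contain 223.110.117.240
Longest matching prefix is /11 -> next hop 9.179.183.74.

9.179.183.74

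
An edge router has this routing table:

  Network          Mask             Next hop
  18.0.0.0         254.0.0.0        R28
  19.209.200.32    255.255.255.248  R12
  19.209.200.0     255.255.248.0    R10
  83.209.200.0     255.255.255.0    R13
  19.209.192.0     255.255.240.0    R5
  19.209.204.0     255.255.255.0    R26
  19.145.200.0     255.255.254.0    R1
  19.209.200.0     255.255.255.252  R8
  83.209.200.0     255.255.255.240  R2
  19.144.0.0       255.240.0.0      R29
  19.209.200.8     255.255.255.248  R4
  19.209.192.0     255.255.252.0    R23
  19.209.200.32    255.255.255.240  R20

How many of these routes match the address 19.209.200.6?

3

Prefixes containing 19.209.200.6:
  18.0.0.0/7 (18.0.0.0 - 19.255.255.255)
  19.209.192.0/20 (19.209.192.0 - 19.209.207.255)
  19.209.200.0/21 (19.209.200.0 - 19.209.207.255)
Total matching entries: 3.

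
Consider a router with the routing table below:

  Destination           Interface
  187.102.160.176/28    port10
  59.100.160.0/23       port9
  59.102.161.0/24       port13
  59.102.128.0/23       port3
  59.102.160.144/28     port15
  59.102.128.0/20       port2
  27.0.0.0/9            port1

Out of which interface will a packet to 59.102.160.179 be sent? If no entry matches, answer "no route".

No entry's prefix contains 59.102.160.179; there is no default route.

no route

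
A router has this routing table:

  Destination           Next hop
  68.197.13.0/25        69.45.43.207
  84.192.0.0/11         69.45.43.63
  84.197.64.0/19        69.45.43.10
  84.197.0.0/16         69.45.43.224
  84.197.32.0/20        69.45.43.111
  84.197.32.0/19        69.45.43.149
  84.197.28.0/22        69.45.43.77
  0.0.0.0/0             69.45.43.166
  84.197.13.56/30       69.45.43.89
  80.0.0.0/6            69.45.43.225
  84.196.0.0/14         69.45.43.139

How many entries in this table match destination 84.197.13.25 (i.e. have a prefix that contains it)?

4

Prefixes containing 84.197.13.25:
  0.0.0.0/0 (default, matches everything)
  84.192.0.0/11 (84.192.0.0 - 84.223.255.255)
  84.196.0.0/14 (84.196.0.0 - 84.199.255.255)
  84.197.0.0/16 (84.197.0.0 - 84.197.255.255)
Total matching entries: 4.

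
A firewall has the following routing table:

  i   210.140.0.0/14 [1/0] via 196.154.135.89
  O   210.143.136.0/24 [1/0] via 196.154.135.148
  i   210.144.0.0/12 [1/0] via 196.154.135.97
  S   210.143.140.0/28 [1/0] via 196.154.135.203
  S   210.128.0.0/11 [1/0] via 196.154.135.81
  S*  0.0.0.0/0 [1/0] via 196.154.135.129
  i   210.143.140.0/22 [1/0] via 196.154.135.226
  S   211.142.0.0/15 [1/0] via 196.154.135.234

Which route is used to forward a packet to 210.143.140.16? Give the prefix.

210.143.140.0/22

Entries matching 210.143.140.16:
  0.0.0.0/0 (default, matches everything)
  210.128.0.0/11 (210.128.0.0 - 210.159.255.255)
  210.140.0.0/14 (210.140.0.0 - 210.143.255.255)
  210.143.140.0/22 (210.143.140.0 - 210.143.143.255)
Most specific is 210.143.140.0/22.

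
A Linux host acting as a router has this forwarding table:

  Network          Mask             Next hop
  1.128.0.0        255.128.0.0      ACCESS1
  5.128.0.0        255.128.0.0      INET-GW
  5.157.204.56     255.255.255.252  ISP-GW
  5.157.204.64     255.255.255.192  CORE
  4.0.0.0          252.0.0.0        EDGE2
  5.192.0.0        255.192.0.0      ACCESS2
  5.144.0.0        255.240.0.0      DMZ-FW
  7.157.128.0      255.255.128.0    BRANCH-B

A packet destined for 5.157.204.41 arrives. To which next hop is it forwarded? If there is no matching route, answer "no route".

Routes whose prefix contains 5.157.204.41:
  4.0.0.0/6 (4.0.0.0 - 7.255.255.255) -> EDGE2
  5.128.0.0/9 (5.128.0.0 - 5.255.255.255) -> INET-GW
  5.144.0.0/12 (5.144.0.0 - 5.159.255.255) -> DMZ-FW
More-specific entries that do NOT match:
  5.157.204.56/30 (5.157.204.56 - 5.157.204.59) does not contain 5.157.204.41
  5.157.204.64/26 (5.157.204.64 - 5.157.204.127) does not contain 5.157.204.41
  7.157.128.0/17 (7.157.128.0 - 7.157.255.255) does not contain 5.157.204.41
Longest matching prefix is /12 -> next hop DMZ-FW.

DMZ-FW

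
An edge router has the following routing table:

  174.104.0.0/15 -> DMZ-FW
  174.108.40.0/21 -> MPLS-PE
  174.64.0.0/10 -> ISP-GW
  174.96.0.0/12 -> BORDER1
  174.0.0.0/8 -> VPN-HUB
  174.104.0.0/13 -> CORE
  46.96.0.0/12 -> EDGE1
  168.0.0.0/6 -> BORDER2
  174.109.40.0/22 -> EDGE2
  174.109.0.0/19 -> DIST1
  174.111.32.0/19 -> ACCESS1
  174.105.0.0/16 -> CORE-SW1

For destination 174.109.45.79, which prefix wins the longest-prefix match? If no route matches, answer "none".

Entries matching 174.109.45.79:
  174.0.0.0/8 (174.0.0.0 - 174.255.255.255)
  174.64.0.0/10 (174.64.0.0 - 174.127.255.255)
  174.96.0.0/12 (174.96.0.0 - 174.111.255.255)
  174.104.0.0/13 (174.104.0.0 - 174.111.255.255)
Most specific is 174.104.0.0/13.

174.104.0.0/13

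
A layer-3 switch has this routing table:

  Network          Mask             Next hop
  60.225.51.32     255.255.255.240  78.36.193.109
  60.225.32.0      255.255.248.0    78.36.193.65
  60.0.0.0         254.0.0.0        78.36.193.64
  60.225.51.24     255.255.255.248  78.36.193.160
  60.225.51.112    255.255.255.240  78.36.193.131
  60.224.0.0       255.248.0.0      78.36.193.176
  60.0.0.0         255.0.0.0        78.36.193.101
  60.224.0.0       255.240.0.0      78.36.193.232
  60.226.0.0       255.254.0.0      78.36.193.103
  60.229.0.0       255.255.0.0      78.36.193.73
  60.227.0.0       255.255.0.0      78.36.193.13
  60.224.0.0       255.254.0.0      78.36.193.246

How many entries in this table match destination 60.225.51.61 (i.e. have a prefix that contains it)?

5

Prefixes containing 60.225.51.61:
  60.0.0.0/7 (60.0.0.0 - 61.255.255.255)
  60.0.0.0/8 (60.0.0.0 - 60.255.255.255)
  60.224.0.0/12 (60.224.0.0 - 60.239.255.255)
  60.224.0.0/13 (60.224.0.0 - 60.231.255.255)
  60.224.0.0/15 (60.224.0.0 - 60.225.255.255)
Total matching entries: 5.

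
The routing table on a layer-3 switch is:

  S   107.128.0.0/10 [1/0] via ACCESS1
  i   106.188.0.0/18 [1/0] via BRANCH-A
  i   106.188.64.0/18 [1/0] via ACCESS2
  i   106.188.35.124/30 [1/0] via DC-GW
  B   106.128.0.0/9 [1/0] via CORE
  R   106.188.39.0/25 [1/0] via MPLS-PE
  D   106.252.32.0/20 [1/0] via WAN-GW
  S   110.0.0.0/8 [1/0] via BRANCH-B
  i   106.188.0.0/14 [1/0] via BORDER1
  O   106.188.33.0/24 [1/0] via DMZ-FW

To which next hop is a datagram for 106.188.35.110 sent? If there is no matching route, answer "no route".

BRANCH-A

Routes whose prefix contains 106.188.35.110:
  106.128.0.0/9 (106.128.0.0 - 106.255.255.255) -> CORE
  106.188.0.0/14 (106.188.0.0 - 106.191.255.255) -> BORDER1
  106.188.0.0/18 (106.188.0.0 - 106.188.63.255) -> BRANCH-A
More-specific entries that do NOT match:
  106.188.35.124/30 (106.188.35.124 - 106.188.35.127) does not contain 106.188.35.110
  106.188.39.0/25 (106.188.39.0 - 106.188.39.127) does not contain 106.188.35.110
  106.188.33.0/24 (106.188.33.0 - 106.188.33.255) does not contain 106.188.35.110
  106.252.32.0/20 (106.252.32.0 - 106.252.47.255) does not contain 106.188.35.110
Longest matching prefix is /18 -> next hop BRANCH-A.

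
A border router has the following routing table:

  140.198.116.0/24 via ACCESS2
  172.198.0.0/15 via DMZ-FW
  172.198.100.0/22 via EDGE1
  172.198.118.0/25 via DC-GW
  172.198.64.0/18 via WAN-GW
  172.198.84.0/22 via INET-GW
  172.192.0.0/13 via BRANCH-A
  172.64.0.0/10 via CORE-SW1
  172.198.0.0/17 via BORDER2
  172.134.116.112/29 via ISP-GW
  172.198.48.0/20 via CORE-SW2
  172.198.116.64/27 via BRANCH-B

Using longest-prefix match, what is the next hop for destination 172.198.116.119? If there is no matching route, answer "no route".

WAN-GW

Routes whose prefix contains 172.198.116.119:
  172.192.0.0/13 (172.192.0.0 - 172.199.255.255) -> BRANCH-A
  172.198.0.0/15 (172.198.0.0 - 172.199.255.255) -> DMZ-FW
  172.198.0.0/17 (172.198.0.0 - 172.198.127.255) -> BORDER2
  172.198.64.0/18 (172.198.64.0 - 172.198.127.255) -> WAN-GW
More-specific entries that do NOT match:
  172.134.116.112/29 (172.134.116.112 - 172.134.116.119) does not contain 172.198.116.119
  172.198.116.64/27 (172.198.116.64 - 172.198.116.95) does not contain 172.198.116.119
  172.198.118.0/25 (172.198.118.0 - 172.198.118.127) does not contain 172.198.116.119
  140.198.116.0/24 (140.198.116.0 - 140.198.116.255) does not contain 172.198.116.119
  172.198.100.0/22 (172.198.100.0 - 172.198.103.255) does not contain 172.198.116.119
  172.198.84.0/22 (172.198.84.0 - 172.198.87.255) does not contain 172.198.116.119
  172.198.48.0/20 (172.198.48.0 - 172.198.63.255) does not contain 172.198.116.119
Longest matching prefix is /18 -> next hop WAN-GW.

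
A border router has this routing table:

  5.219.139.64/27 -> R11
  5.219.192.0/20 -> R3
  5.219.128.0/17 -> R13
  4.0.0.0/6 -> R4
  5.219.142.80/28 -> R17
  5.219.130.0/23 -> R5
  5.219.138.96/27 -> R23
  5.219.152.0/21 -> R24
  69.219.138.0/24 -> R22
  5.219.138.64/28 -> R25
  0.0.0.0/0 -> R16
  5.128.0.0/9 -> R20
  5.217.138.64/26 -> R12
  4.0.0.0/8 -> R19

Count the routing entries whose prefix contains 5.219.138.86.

Prefixes containing 5.219.138.86:
  0.0.0.0/0 (default, matches everything)
  4.0.0.0/6 (4.0.0.0 - 7.255.255.255)
  5.128.0.0/9 (5.128.0.0 - 5.255.255.255)
  5.219.128.0/17 (5.219.128.0 - 5.219.255.255)
Total matching entries: 4.

4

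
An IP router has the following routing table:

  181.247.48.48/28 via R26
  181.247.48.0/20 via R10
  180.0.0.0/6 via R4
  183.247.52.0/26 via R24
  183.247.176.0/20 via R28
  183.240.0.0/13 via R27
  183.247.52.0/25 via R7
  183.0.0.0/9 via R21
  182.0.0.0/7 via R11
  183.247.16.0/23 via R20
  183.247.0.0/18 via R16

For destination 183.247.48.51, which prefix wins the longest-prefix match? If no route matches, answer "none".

183.247.0.0/18

Entries matching 183.247.48.51:
  180.0.0.0/6 (180.0.0.0 - 183.255.255.255)
  182.0.0.0/7 (182.0.0.0 - 183.255.255.255)
  183.240.0.0/13 (183.240.0.0 - 183.247.255.255)
  183.247.0.0/18 (183.247.0.0 - 183.247.63.255)
Most specific is 183.247.0.0/18.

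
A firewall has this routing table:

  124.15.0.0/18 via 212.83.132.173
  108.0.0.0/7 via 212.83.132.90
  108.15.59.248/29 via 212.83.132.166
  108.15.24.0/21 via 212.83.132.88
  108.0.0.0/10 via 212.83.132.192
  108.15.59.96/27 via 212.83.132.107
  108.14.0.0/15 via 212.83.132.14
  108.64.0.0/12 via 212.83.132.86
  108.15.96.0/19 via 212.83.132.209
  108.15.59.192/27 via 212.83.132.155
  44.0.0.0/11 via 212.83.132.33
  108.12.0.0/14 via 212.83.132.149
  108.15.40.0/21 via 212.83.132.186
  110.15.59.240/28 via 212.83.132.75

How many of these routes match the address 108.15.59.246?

Prefixes containing 108.15.59.246:
  108.0.0.0/7 (108.0.0.0 - 109.255.255.255)
  108.0.0.0/10 (108.0.0.0 - 108.63.255.255)
  108.12.0.0/14 (108.12.0.0 - 108.15.255.255)
  108.14.0.0/15 (108.14.0.0 - 108.15.255.255)
Total matching entries: 4.

4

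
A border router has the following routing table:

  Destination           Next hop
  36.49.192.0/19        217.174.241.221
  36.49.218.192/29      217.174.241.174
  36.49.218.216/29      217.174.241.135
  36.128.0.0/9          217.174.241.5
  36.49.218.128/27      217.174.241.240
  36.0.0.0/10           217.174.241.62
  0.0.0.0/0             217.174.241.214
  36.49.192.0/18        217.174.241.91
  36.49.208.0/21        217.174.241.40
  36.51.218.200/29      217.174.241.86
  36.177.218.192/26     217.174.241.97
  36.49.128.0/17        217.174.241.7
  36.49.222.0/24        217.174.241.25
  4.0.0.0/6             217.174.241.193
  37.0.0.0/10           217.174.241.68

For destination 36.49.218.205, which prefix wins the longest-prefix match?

36.49.192.0/19

Entries matching 36.49.218.205:
  0.0.0.0/0 (default, matches everything)
  36.0.0.0/10 (36.0.0.0 - 36.63.255.255)
  36.49.128.0/17 (36.49.128.0 - 36.49.255.255)
  36.49.192.0/18 (36.49.192.0 - 36.49.255.255)
  36.49.192.0/19 (36.49.192.0 - 36.49.223.255)
Most specific is 36.49.192.0/19.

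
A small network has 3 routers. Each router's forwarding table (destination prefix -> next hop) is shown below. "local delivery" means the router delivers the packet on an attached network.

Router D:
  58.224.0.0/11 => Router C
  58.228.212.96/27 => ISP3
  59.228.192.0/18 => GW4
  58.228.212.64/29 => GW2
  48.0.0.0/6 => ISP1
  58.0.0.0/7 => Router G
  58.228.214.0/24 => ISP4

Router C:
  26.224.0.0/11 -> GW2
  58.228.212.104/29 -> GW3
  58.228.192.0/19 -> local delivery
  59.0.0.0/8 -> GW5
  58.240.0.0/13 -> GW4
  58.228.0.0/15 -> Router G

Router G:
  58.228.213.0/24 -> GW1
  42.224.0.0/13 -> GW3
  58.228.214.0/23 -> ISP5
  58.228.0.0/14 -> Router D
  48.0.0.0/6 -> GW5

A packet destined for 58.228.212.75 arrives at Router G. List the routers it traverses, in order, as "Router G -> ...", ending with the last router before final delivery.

At Router G: longest match for 58.228.212.75 is 58.228.0.0/14 -> Router D
At Router D: longest match for 58.228.212.75 is 58.224.0.0/11 -> Router C
At Router C: longest match for 58.228.212.75 is 58.228.192.0/19 -> local delivery

Router G -> Router D -> Router C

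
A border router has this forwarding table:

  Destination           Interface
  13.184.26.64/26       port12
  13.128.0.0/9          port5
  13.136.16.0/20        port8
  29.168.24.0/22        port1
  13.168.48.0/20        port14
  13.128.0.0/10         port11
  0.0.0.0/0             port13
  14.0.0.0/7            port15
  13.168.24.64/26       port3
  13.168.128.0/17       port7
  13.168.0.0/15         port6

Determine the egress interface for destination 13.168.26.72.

port6

Routes whose prefix contains 13.168.26.72:
  0.0.0.0/0 (default, matches everything) -> port13
  13.128.0.0/9 (13.128.0.0 - 13.255.255.255) -> port5
  13.128.0.0/10 (13.128.0.0 - 13.191.255.255) -> port11
  13.168.0.0/15 (13.168.0.0 - 13.169.255.255) -> port6
More-specific entries that do NOT match:
  13.184.26.64/26 (13.184.26.64 - 13.184.26.127) does not contain 13.168.26.72
  13.168.24.64/26 (13.168.24.64 - 13.168.24.127) does not contain 13.168.26.72
  29.168.24.0/22 (29.168.24.0 - 29.168.27.255) does not contain 13.168.26.72
  13.136.16.0/20 (13.136.16.0 - 13.136.31.255) does not contain 13.168.26.72
  13.168.48.0/20 (13.168.48.0 - 13.168.63.255) does not contain 13.168.26.72
  13.168.128.0/17 (13.168.128.0 - 13.168.255.255) does not contain 13.168.26.72
Longest matching prefix is /15 -> interface port6.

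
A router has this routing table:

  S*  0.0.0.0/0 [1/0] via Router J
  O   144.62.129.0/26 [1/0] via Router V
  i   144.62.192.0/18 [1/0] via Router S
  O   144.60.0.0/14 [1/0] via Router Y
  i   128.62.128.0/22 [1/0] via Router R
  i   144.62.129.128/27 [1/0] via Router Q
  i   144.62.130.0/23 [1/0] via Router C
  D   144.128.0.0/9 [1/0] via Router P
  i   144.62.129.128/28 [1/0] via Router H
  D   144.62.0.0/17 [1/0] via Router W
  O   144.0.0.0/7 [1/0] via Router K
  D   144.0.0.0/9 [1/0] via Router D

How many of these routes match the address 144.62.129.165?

4

Prefixes containing 144.62.129.165:
  0.0.0.0/0 (default, matches everything)
  144.0.0.0/7 (144.0.0.0 - 145.255.255.255)
  144.0.0.0/9 (144.0.0.0 - 144.127.255.255)
  144.60.0.0/14 (144.60.0.0 - 144.63.255.255)
Total matching entries: 4.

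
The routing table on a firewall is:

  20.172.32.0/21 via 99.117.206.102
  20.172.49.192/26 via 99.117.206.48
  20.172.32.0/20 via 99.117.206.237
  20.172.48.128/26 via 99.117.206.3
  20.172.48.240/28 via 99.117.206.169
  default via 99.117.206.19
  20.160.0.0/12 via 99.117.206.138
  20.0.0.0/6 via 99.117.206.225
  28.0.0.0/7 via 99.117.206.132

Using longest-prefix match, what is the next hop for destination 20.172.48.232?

Routes whose prefix contains 20.172.48.232:
  0.0.0.0/0 (default, matches everything) -> 99.117.206.19
  20.0.0.0/6 (20.0.0.0 - 23.255.255.255) -> 99.117.206.225
  20.160.0.0/12 (20.160.0.0 - 20.175.255.255) -> 99.117.206.138
More-specific entries that do NOT match:
  20.172.48.240/28 (20.172.48.240 - 20.172.48.255) does not contain 20.172.48.232
  20.172.49.192/26 (20.172.49.192 - 20.172.49.255) does not contain 20.172.48.232
  20.172.48.128/26 (20.172.48.128 - 20.172.48.191) does not contain 20.172.48.232
  20.172.32.0/21 (20.172.32.0 - 20.172.39.255) does not contain 20.172.48.232
  20.172.32.0/20 (20.172.32.0 - 20.172.47.255) does not contain 20.172.48.232
Longest matching prefix is /12 -> next hop 99.117.206.138.

99.117.206.138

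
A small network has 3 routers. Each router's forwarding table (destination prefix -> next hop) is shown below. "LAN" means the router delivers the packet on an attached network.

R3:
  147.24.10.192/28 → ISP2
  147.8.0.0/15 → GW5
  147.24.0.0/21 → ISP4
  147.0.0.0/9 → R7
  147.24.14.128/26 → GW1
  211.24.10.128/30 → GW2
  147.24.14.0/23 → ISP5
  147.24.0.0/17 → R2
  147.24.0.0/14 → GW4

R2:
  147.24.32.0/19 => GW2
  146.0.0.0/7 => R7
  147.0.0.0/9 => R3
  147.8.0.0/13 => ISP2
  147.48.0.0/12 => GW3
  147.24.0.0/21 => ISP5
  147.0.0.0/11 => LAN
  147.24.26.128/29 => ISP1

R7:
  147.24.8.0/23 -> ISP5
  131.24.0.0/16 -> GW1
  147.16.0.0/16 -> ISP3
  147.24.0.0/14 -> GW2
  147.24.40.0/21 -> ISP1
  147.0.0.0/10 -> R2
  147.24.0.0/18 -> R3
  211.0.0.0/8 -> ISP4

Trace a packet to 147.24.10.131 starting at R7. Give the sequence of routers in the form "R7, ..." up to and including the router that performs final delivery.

R7, R3, R2

At R7: longest match for 147.24.10.131 is 147.24.0.0/18 -> R3
At R3: longest match for 147.24.10.131 is 147.24.0.0/17 -> R2
At R2: longest match for 147.24.10.131 is 147.0.0.0/11 -> LAN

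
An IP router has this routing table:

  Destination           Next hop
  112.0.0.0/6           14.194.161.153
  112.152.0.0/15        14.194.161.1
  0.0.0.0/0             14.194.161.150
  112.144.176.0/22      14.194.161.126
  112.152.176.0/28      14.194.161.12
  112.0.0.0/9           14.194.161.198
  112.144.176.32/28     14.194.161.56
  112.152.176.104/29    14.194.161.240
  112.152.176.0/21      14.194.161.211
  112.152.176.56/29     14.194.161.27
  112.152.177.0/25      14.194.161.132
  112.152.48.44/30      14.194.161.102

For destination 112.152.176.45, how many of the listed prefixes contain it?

4

Prefixes containing 112.152.176.45:
  0.0.0.0/0 (default, matches everything)
  112.0.0.0/6 (112.0.0.0 - 115.255.255.255)
  112.152.0.0/15 (112.152.0.0 - 112.153.255.255)
  112.152.176.0/21 (112.152.176.0 - 112.152.183.255)
Total matching entries: 4.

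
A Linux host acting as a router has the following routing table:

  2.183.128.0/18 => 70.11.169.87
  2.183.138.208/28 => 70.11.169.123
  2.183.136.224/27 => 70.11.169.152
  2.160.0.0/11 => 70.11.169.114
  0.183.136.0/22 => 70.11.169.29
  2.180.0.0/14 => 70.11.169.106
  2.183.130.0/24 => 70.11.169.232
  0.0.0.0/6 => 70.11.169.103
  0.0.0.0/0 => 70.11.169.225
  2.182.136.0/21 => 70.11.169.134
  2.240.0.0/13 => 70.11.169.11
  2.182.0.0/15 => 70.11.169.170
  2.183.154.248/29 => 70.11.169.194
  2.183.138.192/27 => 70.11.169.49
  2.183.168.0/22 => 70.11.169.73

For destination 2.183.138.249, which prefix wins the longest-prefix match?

Entries matching 2.183.138.249:
  0.0.0.0/0 (default, matches everything)
  0.0.0.0/6 (0.0.0.0 - 3.255.255.255)
  2.160.0.0/11 (2.160.0.0 - 2.191.255.255)
  2.180.0.0/14 (2.180.0.0 - 2.183.255.255)
  2.182.0.0/15 (2.182.0.0 - 2.183.255.255)
  2.183.128.0/18 (2.183.128.0 - 2.183.191.255)
Most specific is 2.183.128.0/18.

2.183.128.0/18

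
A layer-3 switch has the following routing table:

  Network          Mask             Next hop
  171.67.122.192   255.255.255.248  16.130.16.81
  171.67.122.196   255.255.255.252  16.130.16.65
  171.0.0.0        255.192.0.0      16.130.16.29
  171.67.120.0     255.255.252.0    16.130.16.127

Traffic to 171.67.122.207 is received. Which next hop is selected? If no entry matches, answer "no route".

Routes whose prefix contains 171.67.122.207:
  171.67.120.0/22 (171.67.120.0 - 171.67.123.255) -> 16.130.16.127
More-specific entries that do NOT match:
  171.67.122.196/30 (171.67.122.196 - 171.67.122.199) does not contain 171.67.122.207
  171.67.122.192/29 (171.67.122.192 - 171.67.122.199) does not contain 171.67.122.207
Longest matching prefix is /22 -> next hop 16.130.16.127.

16.130.16.127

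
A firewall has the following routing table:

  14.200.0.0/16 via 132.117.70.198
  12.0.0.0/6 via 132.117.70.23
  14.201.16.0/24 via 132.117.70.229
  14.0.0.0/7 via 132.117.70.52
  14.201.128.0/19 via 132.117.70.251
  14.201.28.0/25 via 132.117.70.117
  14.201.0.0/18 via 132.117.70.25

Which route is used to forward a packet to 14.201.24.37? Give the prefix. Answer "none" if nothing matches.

Entries matching 14.201.24.37:
  12.0.0.0/6 (12.0.0.0 - 15.255.255.255)
  14.0.0.0/7 (14.0.0.0 - 15.255.255.255)
  14.201.0.0/18 (14.201.0.0 - 14.201.63.255)
Most specific is 14.201.0.0/18.

14.201.0.0/18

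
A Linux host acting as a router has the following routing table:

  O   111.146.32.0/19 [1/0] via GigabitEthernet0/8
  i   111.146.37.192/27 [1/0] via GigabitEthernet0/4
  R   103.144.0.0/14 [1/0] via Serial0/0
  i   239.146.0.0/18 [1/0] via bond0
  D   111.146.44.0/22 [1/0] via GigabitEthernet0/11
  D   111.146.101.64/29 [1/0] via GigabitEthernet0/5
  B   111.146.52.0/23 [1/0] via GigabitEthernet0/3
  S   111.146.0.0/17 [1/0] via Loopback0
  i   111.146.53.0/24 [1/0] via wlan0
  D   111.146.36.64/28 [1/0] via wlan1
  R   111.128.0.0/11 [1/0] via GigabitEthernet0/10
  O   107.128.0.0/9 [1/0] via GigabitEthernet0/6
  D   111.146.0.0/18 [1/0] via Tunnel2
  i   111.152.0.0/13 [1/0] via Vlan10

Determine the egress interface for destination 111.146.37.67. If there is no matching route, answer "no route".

GigabitEthernet0/8

Routes whose prefix contains 111.146.37.67:
  111.128.0.0/11 (111.128.0.0 - 111.159.255.255) -> GigabitEthernet0/10
  111.146.0.0/17 (111.146.0.0 - 111.146.127.255) -> Loopback0
  111.146.0.0/18 (111.146.0.0 - 111.146.63.255) -> Tunnel2
  111.146.32.0/19 (111.146.32.0 - 111.146.63.255) -> GigabitEthernet0/8
More-specific entries that do NOT match:
  111.146.101.64/29 (111.146.101.64 - 111.146.101.71) does not contain 111.146.37.67
  111.146.36.64/28 (111.146.36.64 - 111.146.36.79) does not contain 111.146.37.67
  111.146.37.192/27 (111.146.37.192 - 111.146.37.223) does not contain 111.146.37.67
  111.146.53.0/24 (111.146.53.0 - 111.146.53.255) does not contain 111.146.37.67
  111.146.52.0/23 (111.146.52.0 - 111.146.53.255) does not contain 111.146.37.67
  111.146.44.0/22 (111.146.44.0 - 111.146.47.255) does not contain 111.146.37.67
Longest matching prefix is /19 -> interface GigabitEthernet0/8.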